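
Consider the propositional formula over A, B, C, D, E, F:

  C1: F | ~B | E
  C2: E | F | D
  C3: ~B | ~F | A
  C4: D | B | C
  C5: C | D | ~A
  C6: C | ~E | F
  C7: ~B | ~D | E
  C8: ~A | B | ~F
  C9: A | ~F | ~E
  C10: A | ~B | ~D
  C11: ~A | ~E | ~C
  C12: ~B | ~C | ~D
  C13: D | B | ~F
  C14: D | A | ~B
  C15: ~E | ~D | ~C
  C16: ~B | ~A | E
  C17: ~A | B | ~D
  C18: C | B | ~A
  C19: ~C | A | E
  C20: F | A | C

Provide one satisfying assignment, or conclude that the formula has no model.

A=1, B=1, C=0, D=1, E=1, F=1

Try F = 1.
Try B = 1.
Unit clause (A) forces A = 1.
Unit clause (E) forces E = 1.
Unit clause (~C) forces C = 0.
Unit clause (D) forces D = 1.
This assignment satisfies each clause.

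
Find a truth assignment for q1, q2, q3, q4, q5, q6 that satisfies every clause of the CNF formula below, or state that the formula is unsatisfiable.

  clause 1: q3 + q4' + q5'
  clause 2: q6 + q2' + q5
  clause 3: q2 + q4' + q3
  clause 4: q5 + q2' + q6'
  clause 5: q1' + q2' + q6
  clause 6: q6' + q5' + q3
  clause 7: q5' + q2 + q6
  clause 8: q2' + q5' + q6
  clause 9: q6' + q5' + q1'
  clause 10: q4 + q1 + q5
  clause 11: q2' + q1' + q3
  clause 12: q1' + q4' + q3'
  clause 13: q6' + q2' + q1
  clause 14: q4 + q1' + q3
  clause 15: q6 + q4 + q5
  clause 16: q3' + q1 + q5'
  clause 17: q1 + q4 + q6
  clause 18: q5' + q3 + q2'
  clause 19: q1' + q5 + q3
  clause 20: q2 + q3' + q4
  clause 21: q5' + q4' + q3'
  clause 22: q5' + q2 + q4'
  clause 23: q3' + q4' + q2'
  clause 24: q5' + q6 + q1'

q1 ↦ 0,  q2 ↦ 0,  q3 ↦ 1,  q4 ↦ 1,  q5 ↦ 0,  q6 ↦ 0

Branch on q3: set q3 = 1.
Branch on q1: set q1 = 0.
Unit clause (q5') forces q5 = 0.
Unit clause (q4) forces q4 = 1.
Unit clause (q2') forces q2 = 0.
All clauses hold; q6 can take either value.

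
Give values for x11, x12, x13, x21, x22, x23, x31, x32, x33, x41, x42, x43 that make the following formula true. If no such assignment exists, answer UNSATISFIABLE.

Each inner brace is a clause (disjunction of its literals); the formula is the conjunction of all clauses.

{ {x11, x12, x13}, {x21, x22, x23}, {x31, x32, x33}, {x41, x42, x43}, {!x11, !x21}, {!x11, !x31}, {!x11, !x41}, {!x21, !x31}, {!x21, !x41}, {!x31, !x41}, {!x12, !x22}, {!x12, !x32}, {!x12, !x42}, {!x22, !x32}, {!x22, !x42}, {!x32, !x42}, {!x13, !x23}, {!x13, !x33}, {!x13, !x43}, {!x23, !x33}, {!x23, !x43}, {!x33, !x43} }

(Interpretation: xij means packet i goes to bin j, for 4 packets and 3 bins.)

UNSATISFIABLE

Try x11 = false.
Try x12 = true.
The clause (!x22) is unit, so x22 = false.
The clause (!x32) is unit, so x32 = false.
The clause (!x42) is unit, so x42 = false.
Try x21 = true.
The clause (!x31) is unit, so x31 = false.
The clause (x33) is unit, so x33 = true.
The clause (!x41) is unit, so x41 = false.
The clause (x43) is unit, so x43 = true.
That conflicts with the unit clause (!x43).
Backtrack on x21: now try x21 = false.
The clause (x23) is unit, so x23 = true.
The clause (!x13) is unit, so x13 = false.
The clause (!x33) is unit, so x33 = false.
The clause (x31) is unit, so x31 = true.
The clause (!x41) is unit, so x41 = false.
The clause (x43) is unit, so x43 = true.
That conflicts with the unit clause (!x43).
Neither x21 = true nor x21 = false works.
Backtrack on x12: now try x12 = false.
The clause (x13) is unit, so x13 = true.
The clause (!x23) is unit, so x23 = false.
The clause (!x33) is unit, so x33 = false.
The clause (!x43) is unit, so x43 = false.
Try x21 = true.
The clause (!x31) is unit, so x31 = false.
The clause (x32) is unit, so x32 = true.
The clause (!x41) is unit, so x41 = false.
The clause (x42) is unit, so x42 = true.
That conflicts with the unit clause (!x42).
Backtrack on x21: now try x21 = false.
The clause (x22) is unit, so x22 = true.
The clause (!x32) is unit, so x32 = false.
The clause (x31) is unit, so x31 = true.
The clause (!x41) is unit, so x41 = false.
The clause (x42) is unit, so x42 = true.
That conflicts with the unit clause (!x42).
Neither x21 = true nor x21 = false works.
Neither x12 = true nor x12 = false works.
Backtrack on x11: now try x11 = true.
The clause (!x21) is unit, so x21 = false.
The clause (!x31) is unit, so x31 = false.
The clause (!x41) is unit, so x41 = false.
Try x22 = true.
The clause (!x12) is unit, so x12 = false.
The clause (!x32) is unit, so x32 = false.
The clause (x33) is unit, so x33 = true.
The clause (!x42) is unit, so x42 = false.
The clause (x43) is unit, so x43 = true.
That conflicts with the unit clause (!x43).
Backtrack on x22: now try x22 = false.
The clause (x23) is unit, so x23 = true.
The clause (!x13) is unit, so x13 = false.
The clause (!x33) is unit, so x33 = false.
The clause (x32) is unit, so x32 = true.
The clause (!x12) is unit, so x12 = false.
The clause (!x42) is unit, so x42 = false.
The clause (x43) is unit, so x43 = true.
That conflicts with the unit clause (!x43).
Neither x22 = true nor x22 = false works.
Neither x11 = true nor x11 = false works.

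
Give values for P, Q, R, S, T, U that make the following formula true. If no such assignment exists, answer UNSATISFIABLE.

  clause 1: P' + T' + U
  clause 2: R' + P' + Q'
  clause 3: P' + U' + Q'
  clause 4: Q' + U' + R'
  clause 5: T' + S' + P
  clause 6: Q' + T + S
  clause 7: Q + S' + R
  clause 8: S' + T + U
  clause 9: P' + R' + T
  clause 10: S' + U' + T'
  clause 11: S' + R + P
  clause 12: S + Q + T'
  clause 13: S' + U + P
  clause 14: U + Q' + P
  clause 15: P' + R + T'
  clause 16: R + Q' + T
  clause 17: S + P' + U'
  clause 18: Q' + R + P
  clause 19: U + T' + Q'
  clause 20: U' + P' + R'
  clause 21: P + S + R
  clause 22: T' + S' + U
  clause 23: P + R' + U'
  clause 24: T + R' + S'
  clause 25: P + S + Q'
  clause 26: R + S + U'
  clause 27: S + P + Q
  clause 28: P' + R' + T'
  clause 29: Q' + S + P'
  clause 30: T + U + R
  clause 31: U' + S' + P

Try P = 0.
Try T = 0.
Try Q = 0.
The clause (S) is unit, so S = 1.
The clause (R) is unit, so R = 1.
Now (R') is unsatisfied and unit — conflict.
Undo Q and try Q = 1.
The clause (S) is unit, so S = 1.
The clause (U) is unit, so U = 1.
Now (U') is unsatisfied and unit — conflict.
Neither Q = 1 nor Q = 0 works.
Undo T and try T = 1.
The clause (S') is unit, so S = 0.
The clause (Q) is unit, so Q = 1.
Now (Q') is unsatisfied and unit — conflict.
Neither T = 1 nor T = 0 works.
Undo P and try P = 1.
Try T = 0.
The clause (R') is unit, so R = 0.
The clause (Q') is unit, so Q = 0.
The clause (S') is unit, so S = 0.
The clause (U') is unit, so U = 0.
Now (U) is unsatisfied and unit — conflict.
Undo T and try T = 1.
The clause (U) is unit, so U = 1.
The clause (Q') is unit, so Q = 0.
The clause (S') is unit, so S = 0.
Now (S) is unsatisfied and unit — conflict.
Neither T = 1 nor T = 0 works.
Neither P = 1 nor P = 0 works.

UNSATISFIABLE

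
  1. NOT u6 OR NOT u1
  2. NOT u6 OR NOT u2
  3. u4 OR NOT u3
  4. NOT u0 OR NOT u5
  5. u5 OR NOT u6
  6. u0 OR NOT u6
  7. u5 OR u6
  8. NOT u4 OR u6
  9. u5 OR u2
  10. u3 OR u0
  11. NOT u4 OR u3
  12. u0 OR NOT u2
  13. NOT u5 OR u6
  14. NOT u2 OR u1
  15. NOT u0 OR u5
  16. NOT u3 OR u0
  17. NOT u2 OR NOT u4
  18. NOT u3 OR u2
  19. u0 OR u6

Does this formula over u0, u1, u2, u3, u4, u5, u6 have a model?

Branch on u6: set u6 = false.
Unit clause (u5) forces u5 = true.
Now (NOT u5) is unsatisfied and unit — conflict.
So u6 must be the other value — set u6 = true.
Unit clause (NOT u1) forces u1 = false.
Unit clause (NOT u2) forces u2 = false.
Unit clause (u5) forces u5 = true.
Unit clause (NOT u0) forces u0 = false.
Now (u0) is unsatisfied and unit — conflict.
Neither u6 = true nor u6 = false works.
No assignment satisfies every clause.

No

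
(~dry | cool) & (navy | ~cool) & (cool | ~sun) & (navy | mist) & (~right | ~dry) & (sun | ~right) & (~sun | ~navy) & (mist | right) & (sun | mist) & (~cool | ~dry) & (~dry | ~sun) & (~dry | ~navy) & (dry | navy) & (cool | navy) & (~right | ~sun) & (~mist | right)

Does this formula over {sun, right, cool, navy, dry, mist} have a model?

No, unsatisfiable

Branch on dry: set dry = 0.
(navy) alone gives navy = 1.
(~sun) alone gives sun = 0.
(~right) alone gives right = 0.
(mist) alone gives mist = 1.
Now (~mist) is unsatisfied and unit — conflict.
So dry must be the other value — set dry = 1.
(cool) alone gives cool = 1.
Now (~cool) is unsatisfied and unit — conflict.
Both values of dry lead to a conflict.
No assignment satisfies every clause.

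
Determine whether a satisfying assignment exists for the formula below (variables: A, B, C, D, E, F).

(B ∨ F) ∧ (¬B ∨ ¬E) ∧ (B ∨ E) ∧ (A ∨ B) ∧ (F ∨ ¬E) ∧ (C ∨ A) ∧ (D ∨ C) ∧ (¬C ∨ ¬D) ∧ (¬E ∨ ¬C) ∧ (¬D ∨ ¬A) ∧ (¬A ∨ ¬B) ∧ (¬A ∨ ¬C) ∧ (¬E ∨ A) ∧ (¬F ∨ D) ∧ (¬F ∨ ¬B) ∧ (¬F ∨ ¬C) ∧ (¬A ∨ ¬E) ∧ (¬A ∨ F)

Yes, satisfiable

Branch on B: set B = True.
Unit clause (¬E) forces E = False.
Unit clause (¬A) forces A = False.
Unit clause (C) forces C = True.
Unit clause (¬D) forces D = False.
Unit clause (¬F) forces F = False.
This assignment satisfies each clause.
A satisfying assignment: A ↦ False, B ↦ True, C ↦ True, D ↦ False, E ↦ False, F ↦ False.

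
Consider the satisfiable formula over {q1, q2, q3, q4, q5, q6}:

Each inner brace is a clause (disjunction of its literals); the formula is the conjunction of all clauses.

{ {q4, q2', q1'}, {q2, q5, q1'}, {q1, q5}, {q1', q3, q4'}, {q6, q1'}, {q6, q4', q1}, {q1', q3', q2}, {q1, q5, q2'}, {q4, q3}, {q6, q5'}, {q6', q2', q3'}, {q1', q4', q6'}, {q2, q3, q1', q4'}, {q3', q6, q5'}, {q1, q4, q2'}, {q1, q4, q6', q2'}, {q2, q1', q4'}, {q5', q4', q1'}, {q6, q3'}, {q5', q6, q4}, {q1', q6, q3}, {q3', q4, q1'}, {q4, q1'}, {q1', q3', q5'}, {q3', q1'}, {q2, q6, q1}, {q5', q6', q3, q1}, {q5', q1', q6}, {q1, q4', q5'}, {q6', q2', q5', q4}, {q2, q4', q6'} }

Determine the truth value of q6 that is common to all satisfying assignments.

Suppose q6 = 0.
(q1') alone gives q1 = 0.
(q5) alone gives q5 = 1.
Now (q5') is unsatisfied and unit — conflict.
So every satisfying assignment has q6 = True.

True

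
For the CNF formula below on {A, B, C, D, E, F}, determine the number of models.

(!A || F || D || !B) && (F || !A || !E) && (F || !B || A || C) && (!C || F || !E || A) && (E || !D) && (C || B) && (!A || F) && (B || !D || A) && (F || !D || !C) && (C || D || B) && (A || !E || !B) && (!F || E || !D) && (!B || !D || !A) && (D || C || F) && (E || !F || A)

10

There are 2^6 = 64 truth assignments over (A, B, C, D, E, F).
Split on E. With E = true, the clauses containing E are satisfied and !E drops from the rest; 5 of the 2^5 = 32 assignments to the other variables satisfy what remains.
With E = false, by the same count on the reduced clause set, 5 assignments work.
Total: 5 + 5 = 10.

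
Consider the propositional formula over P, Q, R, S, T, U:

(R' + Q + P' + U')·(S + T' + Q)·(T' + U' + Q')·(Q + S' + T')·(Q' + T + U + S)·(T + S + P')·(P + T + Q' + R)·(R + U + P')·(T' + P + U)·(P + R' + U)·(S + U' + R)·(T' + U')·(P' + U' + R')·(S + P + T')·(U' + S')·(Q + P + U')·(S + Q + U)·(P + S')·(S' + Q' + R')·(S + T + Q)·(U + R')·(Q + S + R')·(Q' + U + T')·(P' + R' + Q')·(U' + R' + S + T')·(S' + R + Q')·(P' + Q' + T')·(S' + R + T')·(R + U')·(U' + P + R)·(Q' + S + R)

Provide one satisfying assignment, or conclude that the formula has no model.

Try T = 0.
Try S = 0.
The clause (P') is unit, so P = 0.
The clause (Q) is unit, so Q = 1.
The clause (U) is unit, so U = 1.
The clause (R) is unit, so R = 1.
This assignment satisfies each clause.

P=0, Q=1, R=1, S=0, T=0, U=1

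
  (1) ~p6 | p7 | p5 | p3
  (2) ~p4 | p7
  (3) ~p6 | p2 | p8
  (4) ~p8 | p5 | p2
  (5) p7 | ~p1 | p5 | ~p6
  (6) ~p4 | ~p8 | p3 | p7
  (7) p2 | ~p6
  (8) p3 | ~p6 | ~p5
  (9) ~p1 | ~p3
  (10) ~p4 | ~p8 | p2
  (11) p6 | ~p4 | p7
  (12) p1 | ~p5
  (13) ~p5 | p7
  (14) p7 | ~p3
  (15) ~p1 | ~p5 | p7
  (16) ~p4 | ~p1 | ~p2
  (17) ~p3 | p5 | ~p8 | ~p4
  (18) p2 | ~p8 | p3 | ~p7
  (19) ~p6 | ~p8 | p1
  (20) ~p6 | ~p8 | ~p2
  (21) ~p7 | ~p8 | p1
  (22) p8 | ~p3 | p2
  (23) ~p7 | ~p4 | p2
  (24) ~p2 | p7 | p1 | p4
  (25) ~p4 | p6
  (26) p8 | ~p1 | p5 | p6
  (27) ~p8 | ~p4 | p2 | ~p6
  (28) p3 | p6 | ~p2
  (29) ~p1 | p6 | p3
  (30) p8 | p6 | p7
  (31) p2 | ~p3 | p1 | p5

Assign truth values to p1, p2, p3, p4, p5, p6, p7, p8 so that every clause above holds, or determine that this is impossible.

p1: 1,  p2: 1,  p3: 0,  p4: 0,  p5: 0,  p6: 1,  p7: 1,  p8: 0

Branch on p4: set p4 = 0.
Branch on p2: set p2 = 1.
Branch on p1: set p1 = 1.
From the singleton clause (~p3), p3 = 0.
From the singleton clause (p6), p6 = 1.
From the singleton clause (~p5), p5 = 0.
From the singleton clause (p7), p7 = 1.
From the singleton clause (~p8), p8 = 0.
This assignment satisfies each clause.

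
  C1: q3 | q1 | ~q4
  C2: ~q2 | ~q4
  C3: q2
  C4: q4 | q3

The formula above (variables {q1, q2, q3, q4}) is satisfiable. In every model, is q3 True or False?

True

Suppose q3 = 0.
From the singleton clause (q2), q2 = 1.
From the singleton clause (~q4), q4 = 0.
But (q4) is also a unit clause — contradiction.
So every satisfying assignment has q3 = True.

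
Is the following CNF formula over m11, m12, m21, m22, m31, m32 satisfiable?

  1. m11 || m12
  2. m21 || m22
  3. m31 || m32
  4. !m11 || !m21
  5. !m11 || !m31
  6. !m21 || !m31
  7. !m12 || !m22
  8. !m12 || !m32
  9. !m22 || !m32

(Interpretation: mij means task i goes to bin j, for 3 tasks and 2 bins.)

No, unsatisfiable

Try m11 = true.
From the singleton clause (!m21), m21 = false.
From the singleton clause (m22), m22 = true.
From the singleton clause (!m31), m31 = false.
From the singleton clause (m32), m32 = true.
But (!m32) is also a unit clause — contradiction.
That branch fails; take m11 = false instead.
From the singleton clause (m12), m12 = true.
From the singleton clause (!m22), m22 = false.
From the singleton clause (m21), m21 = true.
From the singleton clause (!m31), m31 = false.
From the singleton clause (m32), m32 = true.
But (!m32) is also a unit clause — contradiction.
Both values of m11 lead to a conflict.
No assignment satisfies every clause.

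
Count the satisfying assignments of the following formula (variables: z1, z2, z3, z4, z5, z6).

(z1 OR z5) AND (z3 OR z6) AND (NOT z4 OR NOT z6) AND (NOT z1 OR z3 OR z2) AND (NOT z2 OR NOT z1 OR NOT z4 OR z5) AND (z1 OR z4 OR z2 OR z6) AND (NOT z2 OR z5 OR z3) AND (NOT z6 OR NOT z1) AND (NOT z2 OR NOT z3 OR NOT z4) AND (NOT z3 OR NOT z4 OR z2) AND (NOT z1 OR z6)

There are 2^6 = 64 truth assignments over (z1, z2, z3, z4, z5, z6).
Split on z2. With z2 = true, the clauses containing z2 are satisfied and NOT z2 drops from the rest; 3 of the 2^5 = 32 assignments to the other variables satisfy what remains.
With z2 = false, by the same count on the reduced clause set, 2 assignments work.
Total: 3 + 2 = 5.

5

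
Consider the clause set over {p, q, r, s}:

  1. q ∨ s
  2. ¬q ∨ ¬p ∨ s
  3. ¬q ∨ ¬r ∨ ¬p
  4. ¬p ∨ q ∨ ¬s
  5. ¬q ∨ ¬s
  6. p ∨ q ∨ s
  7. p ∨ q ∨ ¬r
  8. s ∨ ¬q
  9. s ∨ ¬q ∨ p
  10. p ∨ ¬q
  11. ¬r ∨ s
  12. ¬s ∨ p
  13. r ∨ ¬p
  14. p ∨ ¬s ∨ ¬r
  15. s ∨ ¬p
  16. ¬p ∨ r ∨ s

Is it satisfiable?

Branch on q: set q = True.
From the singleton clause (¬s), s = False.
But (s) is also a unit clause — contradiction.
So q must be the other value — set q = False.
From the singleton clause (s), s = True.
From the singleton clause (¬p), p = False.
But (p) is also a unit clause — contradiction.
Neither q = True nor q = False works.
No assignment satisfies every clause.

No, unsatisfiable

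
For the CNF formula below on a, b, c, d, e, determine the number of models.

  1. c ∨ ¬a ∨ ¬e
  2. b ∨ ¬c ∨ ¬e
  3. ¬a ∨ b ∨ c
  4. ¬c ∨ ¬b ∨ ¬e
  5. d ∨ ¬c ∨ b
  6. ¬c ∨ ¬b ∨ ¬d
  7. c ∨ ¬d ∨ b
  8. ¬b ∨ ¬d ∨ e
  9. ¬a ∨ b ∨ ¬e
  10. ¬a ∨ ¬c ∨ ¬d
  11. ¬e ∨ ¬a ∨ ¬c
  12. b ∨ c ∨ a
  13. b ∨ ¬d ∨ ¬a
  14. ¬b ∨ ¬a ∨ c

There are 2^5 = 32 truth assignments over (a, b, c, d, e).
Split on d. With d = True, the clauses containing d are satisfied and ¬d drops from the rest; 2 of the 2^4 = 16 assignments to the other variables satisfy what remains.
With d = False, by the same count on the reduced clause set, 4 assignments work.
(One model: a=F, b=F, c=T, d=T, e=F.)
Total: 2 + 4 = 6.

6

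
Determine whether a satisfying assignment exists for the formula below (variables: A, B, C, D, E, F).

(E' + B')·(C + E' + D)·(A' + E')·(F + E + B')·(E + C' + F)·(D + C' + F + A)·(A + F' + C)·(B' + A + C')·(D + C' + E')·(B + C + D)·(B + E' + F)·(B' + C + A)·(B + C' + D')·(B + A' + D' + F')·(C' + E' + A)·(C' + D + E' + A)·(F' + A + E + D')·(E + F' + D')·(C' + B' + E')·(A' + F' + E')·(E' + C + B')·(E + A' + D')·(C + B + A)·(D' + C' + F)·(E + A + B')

Yes

Try E = 0.
Try F = 1.
Unit clause (D') forces D = 0.
Try A = 1.
Try B = 1.
No clause remains; C is free.
A satisfying assignment: A: 1; B: 1; C: 0; D: 0; E: 0; F: 1.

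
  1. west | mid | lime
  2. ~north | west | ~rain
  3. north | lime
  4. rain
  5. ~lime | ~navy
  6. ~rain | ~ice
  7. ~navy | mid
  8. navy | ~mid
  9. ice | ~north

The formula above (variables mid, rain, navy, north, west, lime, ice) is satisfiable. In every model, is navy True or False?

False

Suppose navy = 1.
(rain) alone gives rain = 1.
(~lime) alone gives lime = 0.
(north) alone gives north = 1.
(west) alone gives west = 1.
(~ice) alone gives ice = 0.
But (ice) is also a unit clause — contradiction.
So every satisfying assignment has navy = False.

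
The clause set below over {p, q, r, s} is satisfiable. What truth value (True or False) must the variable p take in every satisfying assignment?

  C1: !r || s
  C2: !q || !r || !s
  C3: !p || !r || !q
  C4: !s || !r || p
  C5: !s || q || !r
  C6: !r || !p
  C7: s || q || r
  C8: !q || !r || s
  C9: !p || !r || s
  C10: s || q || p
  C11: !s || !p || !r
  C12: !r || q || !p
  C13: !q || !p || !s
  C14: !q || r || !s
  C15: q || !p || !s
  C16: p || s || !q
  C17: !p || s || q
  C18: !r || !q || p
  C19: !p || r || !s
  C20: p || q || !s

True

Suppose p = false.
Case r = false:
Case s = true:
The clause (!q) is unit, so q = false.
Now (q) is unsatisfied and unit — conflict.
Backtrack on s: now try s = false.
The clause (q) is unit, so q = true.
Now (!q) is unsatisfied and unit — conflict.
Either choice for s ends in contradiction.
Backtrack on r: now try r = true.
The clause (s) is unit, so s = true.
Now (!s) is unsatisfied and unit — conflict.
Either choice for r ends in contradiction.
So every satisfying assignment has p = True.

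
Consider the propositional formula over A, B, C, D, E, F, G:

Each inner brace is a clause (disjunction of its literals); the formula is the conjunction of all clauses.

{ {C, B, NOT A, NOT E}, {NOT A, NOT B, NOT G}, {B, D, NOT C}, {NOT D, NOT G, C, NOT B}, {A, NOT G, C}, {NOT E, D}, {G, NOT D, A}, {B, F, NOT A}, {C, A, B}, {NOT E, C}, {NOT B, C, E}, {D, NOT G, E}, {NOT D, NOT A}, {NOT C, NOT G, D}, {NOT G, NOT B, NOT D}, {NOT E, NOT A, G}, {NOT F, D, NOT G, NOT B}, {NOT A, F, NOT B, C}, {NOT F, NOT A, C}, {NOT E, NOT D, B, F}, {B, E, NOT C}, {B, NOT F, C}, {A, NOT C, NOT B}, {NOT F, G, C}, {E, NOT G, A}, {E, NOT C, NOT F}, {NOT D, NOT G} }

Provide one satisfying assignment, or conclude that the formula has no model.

Try E = false.
Try B = true.
(C) alone gives C = true.
(A) alone gives A = true.
(NOT G) alone gives G = false.
(NOT D) alone gives D = false.
(NOT F) alone gives F = false.
Every clause now holds.

A=true,  B=true,  C=true,  D=false,  E=false,  F=false,  G=false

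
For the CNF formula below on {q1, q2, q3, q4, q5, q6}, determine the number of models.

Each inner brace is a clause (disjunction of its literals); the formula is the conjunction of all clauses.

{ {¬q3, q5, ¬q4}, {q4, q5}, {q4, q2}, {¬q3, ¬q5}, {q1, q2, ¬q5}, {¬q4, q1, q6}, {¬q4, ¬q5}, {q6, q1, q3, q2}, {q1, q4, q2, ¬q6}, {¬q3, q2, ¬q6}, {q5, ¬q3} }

10

There are 2^6 = 64 truth assignments over (q1, q2, q3, q4, q5, q6).
Split on q6. With q6 = True, the clauses containing q6 are satisfied and ¬q6 drops from the rest; 6 of the 2^5 = 32 assignments to the other variables satisfy what remains.
With q6 = False, by the same count on the reduced clause set, 4 assignments work.
(One model: q1=F, q2=F, q3=F, q4=T, q5=F, q6=T.)
Total: 6 + 4 = 10.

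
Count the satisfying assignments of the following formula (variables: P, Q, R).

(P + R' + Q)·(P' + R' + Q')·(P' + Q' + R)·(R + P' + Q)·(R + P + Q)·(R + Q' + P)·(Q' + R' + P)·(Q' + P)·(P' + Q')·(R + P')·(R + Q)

1

There are 2^3 = 8 truth assignments over (P, Q, R).
Split on Q. With Q = 1, the clauses containing Q are satisfied and Q' drops from the rest; 0 of the 2^2 = 4 assignments to the other variables satisfy what remains.
With Q = 0, by the same count on the reduced clause set, 1 assignment works.
Total: 0 + 1 = 1.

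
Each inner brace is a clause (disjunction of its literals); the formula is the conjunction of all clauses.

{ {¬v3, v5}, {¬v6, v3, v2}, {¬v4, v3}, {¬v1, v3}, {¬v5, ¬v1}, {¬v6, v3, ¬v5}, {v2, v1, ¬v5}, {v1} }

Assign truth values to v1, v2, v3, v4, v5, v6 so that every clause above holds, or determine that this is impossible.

UNSATISFIABLE

From the singleton clause (v1), v1 = True.
From the singleton clause (v3), v3 = True.
From the singleton clause (v5), v5 = True.
Now (¬v5) is unsatisfied and unit — conflict.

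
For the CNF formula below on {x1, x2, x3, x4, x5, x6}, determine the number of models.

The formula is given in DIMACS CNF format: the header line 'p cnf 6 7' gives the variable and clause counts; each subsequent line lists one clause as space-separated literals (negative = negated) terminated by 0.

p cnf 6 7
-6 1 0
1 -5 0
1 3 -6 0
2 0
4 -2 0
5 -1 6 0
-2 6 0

4

There are 2^6 = 64 truth assignments over (x1, x2, x3, x4, x5, x6).
Split on x4. With x4 = True, the clauses containing x4 are satisfied and ¬x4 drops from the rest; 4 of the 2^5 = 32 assignments to the other variables satisfy what remains.
With x4 = False, by the same count on the reduced clause set, 0 assignments work.
Total: 4 + 0 = 4.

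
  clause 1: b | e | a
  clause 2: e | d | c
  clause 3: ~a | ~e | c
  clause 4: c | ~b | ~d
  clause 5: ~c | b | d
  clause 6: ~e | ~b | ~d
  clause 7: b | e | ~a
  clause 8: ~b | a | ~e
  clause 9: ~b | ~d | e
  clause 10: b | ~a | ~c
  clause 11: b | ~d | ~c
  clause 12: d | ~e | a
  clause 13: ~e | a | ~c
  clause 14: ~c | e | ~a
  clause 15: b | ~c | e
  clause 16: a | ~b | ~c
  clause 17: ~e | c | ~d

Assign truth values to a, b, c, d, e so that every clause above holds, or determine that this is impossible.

Case b = 1:
Case c = 1:
The clause (a) is unit, so a = 1.
The clause (e) is unit, so e = 1.
The clause (~d) is unit, so d = 0.
All clauses are satisfied.

a=1; b=1; c=1; d=0; e=1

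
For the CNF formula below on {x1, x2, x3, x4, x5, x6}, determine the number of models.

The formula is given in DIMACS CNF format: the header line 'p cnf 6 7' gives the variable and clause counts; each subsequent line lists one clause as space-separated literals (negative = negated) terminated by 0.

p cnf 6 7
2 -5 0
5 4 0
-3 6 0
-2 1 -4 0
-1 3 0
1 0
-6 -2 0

1

There are 2^6 = 64 truth assignments over (x1, x2, x3, x4, x5, x6).
Split on x6. With x6 = True, the clauses containing x6 are satisfied and ¬x6 drops from the rest; 1 of the 2^5 = 32 assignments to the other variables satisfy what remains.
With x6 = False, by the same count on the reduced clause set, 0 assignments work.
(One model: x1=T, x2=F, x3=T, x4=T, x5=F, x6=T.)
Total: 1 + 0 = 1.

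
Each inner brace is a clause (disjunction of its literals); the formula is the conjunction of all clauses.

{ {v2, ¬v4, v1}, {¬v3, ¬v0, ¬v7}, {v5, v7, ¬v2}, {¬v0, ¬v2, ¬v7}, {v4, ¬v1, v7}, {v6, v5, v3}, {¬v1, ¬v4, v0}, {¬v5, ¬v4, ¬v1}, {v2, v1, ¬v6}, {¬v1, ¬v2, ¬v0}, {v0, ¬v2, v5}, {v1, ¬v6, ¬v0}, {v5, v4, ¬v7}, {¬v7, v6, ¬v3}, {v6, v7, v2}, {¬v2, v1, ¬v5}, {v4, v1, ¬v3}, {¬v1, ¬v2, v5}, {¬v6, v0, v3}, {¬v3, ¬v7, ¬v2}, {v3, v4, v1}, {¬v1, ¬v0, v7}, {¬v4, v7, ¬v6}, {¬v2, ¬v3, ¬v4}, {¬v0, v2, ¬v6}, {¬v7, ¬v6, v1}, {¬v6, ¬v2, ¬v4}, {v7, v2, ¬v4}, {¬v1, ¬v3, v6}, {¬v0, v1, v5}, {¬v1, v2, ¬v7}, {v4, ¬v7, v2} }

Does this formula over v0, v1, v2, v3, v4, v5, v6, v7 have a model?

Try v2 = True.
Try v5 = True.
From the singleton clause (v1), v1 = True.
From the singleton clause (¬v4), v4 = False.
From the singleton clause (v7), v7 = True.
From the singleton clause (¬v0), v0 = False.
From the singleton clause (¬v3), v3 = False.
From the singleton clause (¬v6), v6 = False.
All clauses are satisfied.
A satisfying assignment: v0: False; v1: True; v2: True; v3: False; v4: False; v5: True; v6: False; v7: True.

Satisfiable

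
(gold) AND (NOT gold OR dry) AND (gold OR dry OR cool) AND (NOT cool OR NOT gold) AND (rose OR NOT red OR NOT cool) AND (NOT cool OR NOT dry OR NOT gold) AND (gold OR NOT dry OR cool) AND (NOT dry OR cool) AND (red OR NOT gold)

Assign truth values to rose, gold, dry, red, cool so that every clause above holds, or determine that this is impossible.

The clause (gold) is unit, so gold = true.
The clause (dry) is unit, so dry = true.
The clause (NOT cool) is unit, so cool = false.
But (cool) is also a unit clause — contradiction.

UNSATISFIABLE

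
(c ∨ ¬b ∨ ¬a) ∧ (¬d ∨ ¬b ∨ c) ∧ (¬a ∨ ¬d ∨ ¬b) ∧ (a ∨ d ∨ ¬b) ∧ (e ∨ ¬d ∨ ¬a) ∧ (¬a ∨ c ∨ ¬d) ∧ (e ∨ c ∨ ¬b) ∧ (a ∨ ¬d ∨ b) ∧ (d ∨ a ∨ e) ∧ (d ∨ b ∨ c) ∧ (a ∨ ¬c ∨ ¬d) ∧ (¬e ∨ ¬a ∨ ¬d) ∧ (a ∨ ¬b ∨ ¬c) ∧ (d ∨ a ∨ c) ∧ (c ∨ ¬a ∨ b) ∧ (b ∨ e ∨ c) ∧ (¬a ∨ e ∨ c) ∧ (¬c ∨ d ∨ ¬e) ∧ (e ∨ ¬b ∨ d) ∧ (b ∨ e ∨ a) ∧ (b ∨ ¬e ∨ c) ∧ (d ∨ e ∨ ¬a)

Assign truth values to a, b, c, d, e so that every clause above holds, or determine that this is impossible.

UNSATISFIABLE

Suppose c = True.
Suppose a = True.
Suppose d = False.
Unit clause (¬e) forces e = False.
Now (e) is unsatisfied and unit — conflict.
So d must be the other value — set d = True.
Unit clause (¬b) forces b = False.
Unit clause (e) forces e = True.
Now (¬e) is unsatisfied and unit — conflict.
Both values of d lead to a conflict.
So a must be the other value — set a = False.
Unit clause (¬d) forces d = False.
Unit clause (¬b) forces b = False.
Unit clause (e) forces e = True.
Now (¬e) is unsatisfied and unit — conflict.
Both values of a lead to a conflict.
So c must be the other value — set c = False.
Suppose b = False.
Unit clause (d) forces d = True.
Unit clause (¬a) forces a = False.
Now (a) is unsatisfied and unit — conflict.
So b must be the other value — set b = True.
Unit clause (¬a) forces a = False.
Unit clause (¬d) forces d = False.
Now (d) is unsatisfied and unit — conflict.
Both values of b lead to a conflict.
Both values of c lead to a conflict.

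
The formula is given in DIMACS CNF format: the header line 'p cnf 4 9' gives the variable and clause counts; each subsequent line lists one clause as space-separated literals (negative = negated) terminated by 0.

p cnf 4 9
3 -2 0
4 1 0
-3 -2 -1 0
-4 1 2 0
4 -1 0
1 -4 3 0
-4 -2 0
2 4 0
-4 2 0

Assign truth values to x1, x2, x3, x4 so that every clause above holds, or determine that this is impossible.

UNSATISFIABLE

Branch on x3: set x3 = True.
Branch on x4: set x4 = True.
From the singleton clause (¬x2), x2 = False.
That conflicts with the unit clause (x2).
That branch fails; take x4 = False instead.
From the singleton clause (x1), x1 = True.
That conflicts with the unit clause (¬x1).
Neither x4 = True nor x4 = False works.
That branch fails; take x3 = False instead.
From the singleton clause (¬x2), x2 = False.
From the singleton clause (x4), x4 = True.
That conflicts with the unit clause (¬x4).
Neither x3 = True nor x3 = False works.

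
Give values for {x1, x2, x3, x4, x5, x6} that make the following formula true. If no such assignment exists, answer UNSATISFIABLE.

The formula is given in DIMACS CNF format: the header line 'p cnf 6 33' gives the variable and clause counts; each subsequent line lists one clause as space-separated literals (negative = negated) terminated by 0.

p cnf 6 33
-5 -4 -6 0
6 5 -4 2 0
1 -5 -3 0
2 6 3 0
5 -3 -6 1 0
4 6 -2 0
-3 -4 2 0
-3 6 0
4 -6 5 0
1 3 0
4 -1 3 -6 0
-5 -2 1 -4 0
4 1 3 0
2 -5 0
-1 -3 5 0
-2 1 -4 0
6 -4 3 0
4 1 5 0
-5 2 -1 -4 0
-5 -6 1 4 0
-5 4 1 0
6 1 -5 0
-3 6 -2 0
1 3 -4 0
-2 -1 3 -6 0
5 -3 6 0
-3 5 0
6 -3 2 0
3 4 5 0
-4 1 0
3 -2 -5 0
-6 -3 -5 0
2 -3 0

Branch on x3: set x3 = False.
From the singleton clause (x1), x1 = True.
Branch on x2: set x2 = False.
From the singleton clause (x6), x6 = True.
From the singleton clause (x4), x4 = True.
From the singleton clause (¬x5), x5 = False.
All clauses are satisfied.

x1: True,  x2: False,  x3: False,  x4: True,  x5: False,  x6: True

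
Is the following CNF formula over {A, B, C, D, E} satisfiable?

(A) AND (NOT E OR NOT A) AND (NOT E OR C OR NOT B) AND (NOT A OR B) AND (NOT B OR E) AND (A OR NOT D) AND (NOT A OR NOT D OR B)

No

Unit clause (A) forces A = true.
Unit clause (NOT E) forces E = false.
Unit clause (B) forces B = true.
Now (NOT B) is unsatisfied and unit — conflict.
No assignment satisfies every clause.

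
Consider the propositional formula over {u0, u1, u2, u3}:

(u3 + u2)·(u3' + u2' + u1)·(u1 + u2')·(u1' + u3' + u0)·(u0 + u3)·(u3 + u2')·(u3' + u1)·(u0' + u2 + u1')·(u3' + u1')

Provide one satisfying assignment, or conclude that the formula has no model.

UNSATISFIABLE

Branch on u3: set u3 = 1.
From the singleton clause (u1), u1 = 1.
That conflicts with the unit clause (u1').
So u3 must be the other value — set u3 = 0.
From the singleton clause (u2), u2 = 1.
That conflicts with the unit clause (u2').
Both values of u3 lead to a conflict.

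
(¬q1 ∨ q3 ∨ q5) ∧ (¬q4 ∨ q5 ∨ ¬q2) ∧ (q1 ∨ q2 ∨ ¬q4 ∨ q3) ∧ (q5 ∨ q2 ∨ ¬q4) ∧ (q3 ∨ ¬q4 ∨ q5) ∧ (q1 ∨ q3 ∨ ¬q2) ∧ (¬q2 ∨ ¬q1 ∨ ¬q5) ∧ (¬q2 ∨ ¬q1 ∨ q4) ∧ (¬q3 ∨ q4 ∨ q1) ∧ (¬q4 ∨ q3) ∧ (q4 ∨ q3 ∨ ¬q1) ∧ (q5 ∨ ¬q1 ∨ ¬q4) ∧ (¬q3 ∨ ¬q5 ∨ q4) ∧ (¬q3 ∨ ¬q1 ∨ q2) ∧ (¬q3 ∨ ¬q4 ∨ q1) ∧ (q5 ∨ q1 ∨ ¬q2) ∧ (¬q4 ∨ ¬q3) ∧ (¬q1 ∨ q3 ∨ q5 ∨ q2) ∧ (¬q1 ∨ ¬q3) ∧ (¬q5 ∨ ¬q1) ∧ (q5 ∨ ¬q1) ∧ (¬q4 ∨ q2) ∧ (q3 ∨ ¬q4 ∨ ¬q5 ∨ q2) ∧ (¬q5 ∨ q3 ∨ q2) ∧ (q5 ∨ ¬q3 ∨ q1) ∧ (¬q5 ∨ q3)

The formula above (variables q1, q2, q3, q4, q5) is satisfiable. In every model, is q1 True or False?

Suppose q1 = True.
The clause (¬q3) is unit, so q3 = False.
The clause (q5) is unit, so q5 = True.
Now (¬q5) is unsatisfied and unit — conflict.
So every satisfying assignment has q1 = False.

False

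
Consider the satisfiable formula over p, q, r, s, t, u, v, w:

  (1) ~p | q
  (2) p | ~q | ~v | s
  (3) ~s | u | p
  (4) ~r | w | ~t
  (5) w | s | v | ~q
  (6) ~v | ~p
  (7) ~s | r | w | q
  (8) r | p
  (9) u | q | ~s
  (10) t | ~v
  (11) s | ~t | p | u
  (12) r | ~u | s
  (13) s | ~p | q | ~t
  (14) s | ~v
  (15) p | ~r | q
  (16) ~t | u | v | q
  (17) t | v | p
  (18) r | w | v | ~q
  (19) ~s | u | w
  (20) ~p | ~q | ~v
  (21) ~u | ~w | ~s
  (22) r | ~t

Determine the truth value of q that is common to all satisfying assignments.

Suppose q = 0.
The clause (~p) is unit, so p = 0.
The clause (r) is unit, so r = 1.
That conflicts with the unit clause (~r).
So every satisfying assignment has q = True.

True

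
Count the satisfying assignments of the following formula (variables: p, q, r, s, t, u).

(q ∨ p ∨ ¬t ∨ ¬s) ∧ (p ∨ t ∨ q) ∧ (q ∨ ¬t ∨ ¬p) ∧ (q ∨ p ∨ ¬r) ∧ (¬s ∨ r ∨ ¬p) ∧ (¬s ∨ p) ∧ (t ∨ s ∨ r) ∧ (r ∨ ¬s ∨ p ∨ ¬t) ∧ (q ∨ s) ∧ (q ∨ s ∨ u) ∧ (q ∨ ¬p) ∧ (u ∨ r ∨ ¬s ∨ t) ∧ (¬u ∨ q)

16

There are 2^6 = 64 truth assignments over (p, q, r, s, t, u).
Split on q. With q = True, the clauses containing q are satisfied and ¬q drops from the rest; 16 of the 2^5 = 32 assignments to the other variables satisfy what remains.
With q = False, by the same count on the reduced clause set, 0 assignments work.
(One model: p=F, q=T, r=F, s=F, t=T, u=F.)
Total: 16 + 0 = 16.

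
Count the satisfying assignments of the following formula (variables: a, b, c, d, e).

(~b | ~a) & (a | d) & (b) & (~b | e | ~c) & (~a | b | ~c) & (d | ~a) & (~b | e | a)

2

There are 2^5 = 32 truth assignments over (a, b, c, d, e).
Split on d. With d = 1, the clauses containing d are satisfied and ~d drops from the rest; 2 of the 2^4 = 16 assignments to the other variables satisfy what remains.
With d = 0, by the same count on the reduced clause set, 0 assignments work.
(One model: a=F, b=T, c=F, d=T, e=T.)
Total: 2 + 0 = 2.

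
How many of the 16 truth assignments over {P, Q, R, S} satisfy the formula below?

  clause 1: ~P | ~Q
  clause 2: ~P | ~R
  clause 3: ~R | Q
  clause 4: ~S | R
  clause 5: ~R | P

There are 2^4 = 16 truth assignments over (P, Q, R, S).
Split on Q. With Q = 1, the clauses containing Q are satisfied and ~Q drops from the rest; 1 of the 2^3 = 8 assignments to the other variables satisfy what remains.
With Q = 0, by the same count on the reduced clause set, 2 assignments work.
(One model: P=F, Q=F, R=F, S=F.)
Total: 1 + 2 = 3.

3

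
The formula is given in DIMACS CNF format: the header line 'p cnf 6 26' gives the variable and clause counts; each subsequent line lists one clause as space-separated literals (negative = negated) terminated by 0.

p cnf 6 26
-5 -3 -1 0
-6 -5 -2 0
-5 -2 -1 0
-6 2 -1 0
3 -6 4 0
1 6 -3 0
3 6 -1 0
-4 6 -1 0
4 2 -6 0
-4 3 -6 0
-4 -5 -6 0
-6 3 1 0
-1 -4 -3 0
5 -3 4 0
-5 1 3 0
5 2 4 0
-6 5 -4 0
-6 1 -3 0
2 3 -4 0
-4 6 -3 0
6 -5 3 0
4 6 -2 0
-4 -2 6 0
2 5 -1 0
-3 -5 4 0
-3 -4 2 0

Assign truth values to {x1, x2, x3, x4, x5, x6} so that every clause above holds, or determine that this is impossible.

Branch on x5: set x5 = False.
Branch on x3: set x3 = False.
Branch on x6: set x6 = False.
Unit clause (¬x1) forces x1 = False.
Branch on x2: set x2 = True.
Unit clause (x4) forces x4 = True.
But (¬x4) is also a unit clause — contradiction.
That branch fails; take x2 = False instead.
Unit clause (x4) forces x4 = True.
But (¬x4) is also a unit clause — contradiction.
Either choice for x2 ends in contradiction.
That branch fails; take x6 = True instead.
Unit clause (x4) forces x4 = True.
But (¬x4) is also a unit clause — contradiction.
Either choice for x6 ends in contradiction.
That branch fails; take x3 = True instead.
Unit clause (x4) forces x4 = True.
Unit clause (¬x1) forces x1 = False.
Unit clause (x6) forces x6 = True.
But (¬x6) is also a unit clause — contradiction.
Either choice for x3 ends in contradiction.
That branch fails; take x5 = True instead.
Branch on x3: set x3 = False.
Unit clause (x1) forces x1 = True.
Unit clause (¬x2) forces x2 = False.
Unit clause (¬x6) forces x6 = False.
But (x6) is also a unit clause — contradiction.
That branch fails; take x3 = True instead.
Unit clause (¬x1) forces x1 = False.
Unit clause (x6) forces x6 = True.
But (¬x6) is also a unit clause — contradiction.
Either choice for x3 ends in contradiction.
Either choice for x5 ends in contradiction.

UNSATISFIABLE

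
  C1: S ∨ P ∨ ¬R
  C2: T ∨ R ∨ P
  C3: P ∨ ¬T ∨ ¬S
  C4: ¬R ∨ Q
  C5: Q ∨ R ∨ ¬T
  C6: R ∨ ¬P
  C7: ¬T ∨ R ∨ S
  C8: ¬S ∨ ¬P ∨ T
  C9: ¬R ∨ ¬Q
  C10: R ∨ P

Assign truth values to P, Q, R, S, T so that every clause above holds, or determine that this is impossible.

UNSATISFIABLE

Case R = False:
The clause (¬P) is unit, so P = False.
Now (P) is unsatisfied and unit — conflict.
So R must be the other value — set R = True.
The clause (Q) is unit, so Q = True.
Now (¬Q) is unsatisfied and unit — conflict.
Both values of R lead to a conflict.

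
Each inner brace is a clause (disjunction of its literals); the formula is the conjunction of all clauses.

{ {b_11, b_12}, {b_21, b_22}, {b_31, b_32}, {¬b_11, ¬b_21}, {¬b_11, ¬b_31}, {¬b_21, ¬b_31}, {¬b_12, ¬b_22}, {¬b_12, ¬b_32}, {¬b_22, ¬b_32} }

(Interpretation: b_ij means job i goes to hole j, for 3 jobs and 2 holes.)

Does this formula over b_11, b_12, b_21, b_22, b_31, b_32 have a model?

Branch on b_11: set b_11 = True.
Unit clause (¬b_21) forces b_21 = False.
Unit clause (b_22) forces b_22 = True.
Unit clause (¬b_31) forces b_31 = False.
Unit clause (b_32) forces b_32 = True.
Now (¬b_32) is unsatisfied and unit — conflict.
That branch fails; take b_11 = False instead.
Unit clause (b_12) forces b_12 = True.
Unit clause (¬b_22) forces b_22 = False.
Unit clause (b_21) forces b_21 = True.
Unit clause (¬b_31) forces b_31 = False.
Unit clause (b_32) forces b_32 = True.
Now (¬b_32) is unsatisfied and unit — conflict.
Neither b_11 = True nor b_11 = False works.
No assignment satisfies every clause.

No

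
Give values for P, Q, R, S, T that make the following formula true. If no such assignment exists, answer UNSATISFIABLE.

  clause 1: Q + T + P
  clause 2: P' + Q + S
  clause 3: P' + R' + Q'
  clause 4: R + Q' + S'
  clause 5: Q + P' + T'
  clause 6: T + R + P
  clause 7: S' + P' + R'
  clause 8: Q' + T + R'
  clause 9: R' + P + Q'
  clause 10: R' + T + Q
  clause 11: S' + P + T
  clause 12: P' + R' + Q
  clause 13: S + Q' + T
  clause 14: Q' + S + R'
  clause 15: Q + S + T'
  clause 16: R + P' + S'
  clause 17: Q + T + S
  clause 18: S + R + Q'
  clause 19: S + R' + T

P=0, Q=0, R=1, S=1, T=1

Case Q = 0:
Case T = 1:
The clause (P') is unit, so P = 0.
The clause (S) is unit, so S = 1.
All clauses hold; R can take either value.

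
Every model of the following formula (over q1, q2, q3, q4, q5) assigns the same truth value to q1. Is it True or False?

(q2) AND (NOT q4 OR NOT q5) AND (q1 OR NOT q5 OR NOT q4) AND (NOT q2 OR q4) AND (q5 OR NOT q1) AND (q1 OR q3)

False

Suppose q1 = true.
(q2) alone gives q2 = true.
(q4) alone gives q4 = true.
(NOT q5) alone gives q5 = false.
That conflicts with the unit clause (q5).
So every satisfying assignment has q1 = False.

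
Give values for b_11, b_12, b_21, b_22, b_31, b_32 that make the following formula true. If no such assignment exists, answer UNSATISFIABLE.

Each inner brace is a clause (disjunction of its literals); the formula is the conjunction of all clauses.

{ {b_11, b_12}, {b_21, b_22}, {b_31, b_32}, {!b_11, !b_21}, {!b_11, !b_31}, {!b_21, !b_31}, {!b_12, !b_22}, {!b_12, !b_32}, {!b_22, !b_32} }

Branch on b_11: set b_11 = true.
The clause (!b_21) is unit, so b_21 = false.
The clause (b_22) is unit, so b_22 = true.
The clause (!b_31) is unit, so b_31 = false.
The clause (b_32) is unit, so b_32 = true.
That conflicts with the unit clause (!b_32).
Undo b_11 and try b_11 = false.
The clause (b_12) is unit, so b_12 = true.
The clause (!b_22) is unit, so b_22 = false.
The clause (b_21) is unit, so b_21 = true.
The clause (!b_31) is unit, so b_31 = false.
The clause (b_32) is unit, so b_32 = true.
That conflicts with the unit clause (!b_32).
Either choice for b_11 ends in contradiction.

UNSATISFIABLE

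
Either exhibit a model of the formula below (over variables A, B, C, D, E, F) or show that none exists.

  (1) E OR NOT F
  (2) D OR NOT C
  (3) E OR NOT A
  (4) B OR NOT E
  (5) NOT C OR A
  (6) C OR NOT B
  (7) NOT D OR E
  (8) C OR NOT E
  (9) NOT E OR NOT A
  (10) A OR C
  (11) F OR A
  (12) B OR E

Branch on E: set E = true.
(B) alone gives B = true.
(C) alone gives C = true.
(D) alone gives D = true.
(A) alone gives A = true.
That conflicts with the unit clause (NOT A).
Undo E and try E = false.
(NOT F) alone gives F = false.
(NOT A) alone gives A = false.
That conflicts with the unit clause (A).
Neither E = true nor E = false works.

UNSATISFIABLE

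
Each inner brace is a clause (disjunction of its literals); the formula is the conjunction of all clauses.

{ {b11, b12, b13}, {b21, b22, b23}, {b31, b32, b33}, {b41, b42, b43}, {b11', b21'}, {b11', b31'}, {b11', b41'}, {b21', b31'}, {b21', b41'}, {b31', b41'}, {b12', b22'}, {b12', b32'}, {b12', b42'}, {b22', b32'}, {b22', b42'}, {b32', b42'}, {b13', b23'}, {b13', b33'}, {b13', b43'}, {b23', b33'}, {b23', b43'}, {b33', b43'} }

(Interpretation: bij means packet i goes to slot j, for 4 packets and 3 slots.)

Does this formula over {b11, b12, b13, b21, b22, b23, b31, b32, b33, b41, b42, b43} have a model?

Unsatisfiable

Branch on b11: set b11 = 0.
Branch on b12: set b12 = 1.
(b22') alone gives b22 = 0.
(b32') alone gives b32 = 0.
(b42') alone gives b42 = 0.
Branch on b21: set b21 = 1.
(b31') alone gives b31 = 0.
(b33) alone gives b33 = 1.
(b41') alone gives b41 = 0.
(b43) alone gives b43 = 1.
That conflicts with the unit clause (b43').
Undo b21 and try b21 = 0.
(b23) alone gives b23 = 1.
(b13') alone gives b13 = 0.
(b33') alone gives b33 = 0.
(b31) alone gives b31 = 1.
(b41') alone gives b41 = 0.
(b43) alone gives b43 = 1.
That conflicts with the unit clause (b43').
Either choice for b21 ends in contradiction.
Undo b12 and try b12 = 0.
(b13) alone gives b13 = 1.
(b23') alone gives b23 = 0.
(b33') alone gives b33 = 0.
(b43') alone gives b43 = 0.
Branch on b21: set b21 = 1.
(b31') alone gives b31 = 0.
(b32) alone gives b32 = 1.
(b41') alone gives b41 = 0.
(b42) alone gives b42 = 1.
That conflicts with the unit clause (b42').
Undo b21 and try b21 = 0.
(b22) alone gives b22 = 1.
(b32') alone gives b32 = 0.
(b31) alone gives b31 = 1.
(b41') alone gives b41 = 0.
(b42) alone gives b42 = 1.
That conflicts with the unit clause (b42').
Either choice for b21 ends in contradiction.
Either choice for b12 ends in contradiction.
Undo b11 and try b11 = 1.
(b21') alone gives b21 = 0.
(b31') alone gives b31 = 0.
(b41') alone gives b41 = 0.
Branch on b22: set b22 = 1.
(b12') alone gives b12 = 0.
(b32') alone gives b32 = 0.
(b33) alone gives b33 = 1.
(b42') alone gives b42 = 0.
(b43) alone gives b43 = 1.
That conflicts with the unit clause (b43').
Undo b22 and try b22 = 0.
(b23) alone gives b23 = 1.
(b13') alone gives b13 = 0.
(b33') alone gives b33 = 0.
(b32) alone gives b32 = 1.
(b12') alone gives b12 = 0.
(b42') alone gives b42 = 0.
(b43) alone gives b43 = 1.
That conflicts with the unit clause (b43').
Either choice for b22 ends in contradiction.
Either choice for b11 ends in contradiction.
No assignment satisfies every clause.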